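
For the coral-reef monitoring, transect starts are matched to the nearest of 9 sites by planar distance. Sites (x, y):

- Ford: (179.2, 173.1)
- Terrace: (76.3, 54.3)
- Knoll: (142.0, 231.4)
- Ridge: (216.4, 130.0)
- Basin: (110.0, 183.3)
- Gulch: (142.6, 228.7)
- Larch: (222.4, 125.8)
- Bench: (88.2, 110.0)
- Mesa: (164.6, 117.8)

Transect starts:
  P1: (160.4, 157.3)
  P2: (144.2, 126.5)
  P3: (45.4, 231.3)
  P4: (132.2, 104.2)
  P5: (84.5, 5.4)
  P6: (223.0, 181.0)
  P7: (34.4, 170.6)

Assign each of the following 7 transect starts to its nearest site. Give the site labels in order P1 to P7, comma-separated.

P1 → Ford (d²=603.08)
P2 → Mesa (d²=491.85)
P3 → Basin (d²=6477.16)
P4 → Mesa (d²=1234.72)
P5 → Terrace (d²=2458.45)
P6 → Ford (d²=1980.85)
P7 → Basin (d²=5876.65)

Ford, Mesa, Basin, Mesa, Terrace, Ford, Basin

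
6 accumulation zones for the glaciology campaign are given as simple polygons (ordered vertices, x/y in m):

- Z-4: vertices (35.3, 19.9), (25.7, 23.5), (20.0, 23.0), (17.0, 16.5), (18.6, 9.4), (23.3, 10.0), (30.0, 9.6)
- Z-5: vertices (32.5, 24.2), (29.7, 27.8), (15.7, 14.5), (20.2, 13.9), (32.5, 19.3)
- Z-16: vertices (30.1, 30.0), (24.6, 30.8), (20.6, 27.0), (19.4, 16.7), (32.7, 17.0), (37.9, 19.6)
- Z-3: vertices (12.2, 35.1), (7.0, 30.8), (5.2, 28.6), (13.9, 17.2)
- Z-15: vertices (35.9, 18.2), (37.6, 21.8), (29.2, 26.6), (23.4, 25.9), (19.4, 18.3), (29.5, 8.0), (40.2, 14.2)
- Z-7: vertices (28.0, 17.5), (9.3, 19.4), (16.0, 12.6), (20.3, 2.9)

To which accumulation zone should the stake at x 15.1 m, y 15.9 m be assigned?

Z-7

Cast a ray rightward from (15.1, 15.9). For each polygon, the edges (by vertex number in listed order) whose endpoints lie on opposite sides of y = 15.9, where each meets that height, and whether that is right or left of the point:
Z-4: 4–5 at x≈17.14 (right), 7–1 at x≈33.24 (right) → 2 crossings.
Z-5: 2–3 at x≈17.17 (right), 4–5 at x≈24.76 (right) → 2 crossings.
Z-16: no edge straddles that height → 0 crossings.
Z-3: no edge straddles that height → 0 crossings.
Z-15: 5–6 at x≈21.75 (right), 7–1 at x≈38.37 (right) → 2 crossings.
Z-7: 2–3 at x≈12.75 (left), 4–1 at x≈27.16 (right) → 1 crossing.
Only Z-7 has an odd count, so the point is inside Z-7.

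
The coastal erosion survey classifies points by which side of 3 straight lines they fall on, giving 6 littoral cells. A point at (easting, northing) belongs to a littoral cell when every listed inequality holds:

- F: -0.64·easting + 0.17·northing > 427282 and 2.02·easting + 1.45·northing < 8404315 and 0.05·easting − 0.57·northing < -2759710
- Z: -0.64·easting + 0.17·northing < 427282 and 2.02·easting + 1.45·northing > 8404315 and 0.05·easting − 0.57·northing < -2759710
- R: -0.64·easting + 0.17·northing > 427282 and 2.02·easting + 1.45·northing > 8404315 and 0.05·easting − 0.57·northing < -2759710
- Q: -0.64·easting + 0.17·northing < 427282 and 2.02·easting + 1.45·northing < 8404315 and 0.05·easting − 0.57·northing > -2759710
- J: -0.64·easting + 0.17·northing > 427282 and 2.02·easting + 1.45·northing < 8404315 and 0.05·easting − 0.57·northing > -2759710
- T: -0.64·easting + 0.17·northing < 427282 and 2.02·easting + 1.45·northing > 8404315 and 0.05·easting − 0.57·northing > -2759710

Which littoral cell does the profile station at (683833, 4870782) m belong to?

-0.64·683833 + 0.17·4870782 = 390379.820, which is < 427282
2.02·683833 + 1.45·4870782 = 8443976.560, which is > 8404315
0.05·683833 − 0.57·4870782 = -2742154.090, which is > -2759710
This sign pattern matches T.

T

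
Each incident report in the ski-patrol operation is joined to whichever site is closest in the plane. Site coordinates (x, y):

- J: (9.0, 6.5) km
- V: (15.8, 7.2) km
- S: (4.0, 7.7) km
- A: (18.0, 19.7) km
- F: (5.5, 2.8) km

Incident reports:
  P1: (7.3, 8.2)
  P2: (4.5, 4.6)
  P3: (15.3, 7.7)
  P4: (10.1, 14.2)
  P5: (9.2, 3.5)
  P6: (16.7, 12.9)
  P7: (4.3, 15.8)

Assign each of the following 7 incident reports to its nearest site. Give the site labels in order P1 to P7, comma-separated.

J, F, V, J, J, V, S

P1 → J (d²=5.78)
P2 → F (d²=4.24)
P3 → V (d²=0.50)
P4 → J (d²=60.50)
P5 → J (d²=9.04)
P6 → V (d²=33.30)
P7 → S (d²=65.70)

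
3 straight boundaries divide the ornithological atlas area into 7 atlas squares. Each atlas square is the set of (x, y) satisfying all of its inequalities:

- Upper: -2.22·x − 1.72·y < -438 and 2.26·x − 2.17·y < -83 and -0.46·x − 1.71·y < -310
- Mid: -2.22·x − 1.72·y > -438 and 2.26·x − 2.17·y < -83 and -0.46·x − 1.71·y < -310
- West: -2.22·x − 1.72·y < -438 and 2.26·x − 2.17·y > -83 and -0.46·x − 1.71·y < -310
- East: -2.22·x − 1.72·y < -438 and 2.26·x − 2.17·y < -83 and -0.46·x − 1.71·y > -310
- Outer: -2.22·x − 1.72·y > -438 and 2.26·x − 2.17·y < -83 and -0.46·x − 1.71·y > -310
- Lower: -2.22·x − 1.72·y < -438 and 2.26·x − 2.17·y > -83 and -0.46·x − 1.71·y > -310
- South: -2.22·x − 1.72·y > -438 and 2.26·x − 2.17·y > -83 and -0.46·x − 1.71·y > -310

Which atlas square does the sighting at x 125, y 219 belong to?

-2.22·125 − 1.72·219 = -654.180, which is < -438
2.26·125 − 2.17·219 = -192.730, which is < -83
-0.46·125 − 1.71·219 = -431.990, which is < -310
This sign pattern matches Upper.

Upper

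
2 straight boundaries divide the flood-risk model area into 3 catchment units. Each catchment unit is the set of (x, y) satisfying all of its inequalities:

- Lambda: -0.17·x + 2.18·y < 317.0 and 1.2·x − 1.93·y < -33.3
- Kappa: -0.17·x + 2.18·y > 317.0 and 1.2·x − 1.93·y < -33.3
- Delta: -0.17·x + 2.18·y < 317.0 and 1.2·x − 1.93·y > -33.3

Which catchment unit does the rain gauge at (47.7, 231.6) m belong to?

-0.17·47.7 + 2.18·231.6 = 496.779, which is > 317.0
1.2·47.7 − 1.93·231.6 = -389.748, which is < -33.3
This sign pattern matches Kappa.

Kappa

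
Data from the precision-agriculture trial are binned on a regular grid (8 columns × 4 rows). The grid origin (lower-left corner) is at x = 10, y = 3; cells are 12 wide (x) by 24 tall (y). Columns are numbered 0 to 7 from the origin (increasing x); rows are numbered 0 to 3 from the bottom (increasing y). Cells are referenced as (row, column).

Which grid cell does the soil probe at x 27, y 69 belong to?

(2, 1)

Column index: ⌊(27 − 10) / 12⌋ = ⌊1.417⌋ = 1
Row offset from origin: ⌊(69 − 3) / 24⌋ = ⌊2.750⌋ = 2 → row 2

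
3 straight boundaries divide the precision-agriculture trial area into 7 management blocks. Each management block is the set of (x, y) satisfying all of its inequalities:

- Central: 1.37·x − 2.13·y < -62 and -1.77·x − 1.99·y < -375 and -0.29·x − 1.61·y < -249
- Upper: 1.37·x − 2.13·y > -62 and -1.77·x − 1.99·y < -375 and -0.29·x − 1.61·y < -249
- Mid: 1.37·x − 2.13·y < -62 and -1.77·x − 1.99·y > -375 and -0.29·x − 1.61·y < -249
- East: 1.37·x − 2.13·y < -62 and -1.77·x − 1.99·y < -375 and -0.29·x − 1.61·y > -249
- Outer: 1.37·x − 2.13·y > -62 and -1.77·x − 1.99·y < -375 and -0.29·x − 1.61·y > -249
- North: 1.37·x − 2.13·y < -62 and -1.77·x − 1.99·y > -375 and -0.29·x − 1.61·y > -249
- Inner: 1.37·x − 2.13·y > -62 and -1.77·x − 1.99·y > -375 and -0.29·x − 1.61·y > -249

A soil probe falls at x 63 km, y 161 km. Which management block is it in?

1.37·63 − 2.13·161 = -256.620, which is < -62
-1.77·63 − 1.99·161 = -431.900, which is < -375
-0.29·63 − 1.61·161 = -277.480, which is < -249
This sign pattern matches Central.

Central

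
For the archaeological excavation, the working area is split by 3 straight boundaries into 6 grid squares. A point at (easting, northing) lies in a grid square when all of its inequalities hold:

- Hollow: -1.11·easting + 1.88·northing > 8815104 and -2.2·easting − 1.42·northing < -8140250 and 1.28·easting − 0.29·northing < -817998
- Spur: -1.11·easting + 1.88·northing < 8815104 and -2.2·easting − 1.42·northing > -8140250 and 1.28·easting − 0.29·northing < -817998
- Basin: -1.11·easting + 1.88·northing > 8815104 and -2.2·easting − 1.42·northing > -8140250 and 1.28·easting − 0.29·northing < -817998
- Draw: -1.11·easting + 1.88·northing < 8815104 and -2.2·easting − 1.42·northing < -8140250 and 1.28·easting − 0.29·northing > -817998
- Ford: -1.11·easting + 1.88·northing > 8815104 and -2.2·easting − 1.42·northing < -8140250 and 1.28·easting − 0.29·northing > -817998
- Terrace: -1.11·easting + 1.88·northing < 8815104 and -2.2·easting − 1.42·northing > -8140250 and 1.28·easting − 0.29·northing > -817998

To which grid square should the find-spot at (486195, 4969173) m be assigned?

-1.11·486195 + 1.88·4969173 = 8802368.790, which is < 8815104
-2.2·486195 − 1.42·4969173 = -8125854.660, which is > -8140250
1.28·486195 − 0.29·4969173 = -818730.570, which is < -817998
This sign pattern matches Spur.

Spur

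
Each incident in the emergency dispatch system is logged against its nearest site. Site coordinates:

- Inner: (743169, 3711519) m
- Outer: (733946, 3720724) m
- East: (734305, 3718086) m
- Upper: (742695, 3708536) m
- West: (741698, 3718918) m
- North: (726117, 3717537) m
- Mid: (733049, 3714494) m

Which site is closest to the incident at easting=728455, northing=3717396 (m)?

Squared distances to each site:
Inner: 251040925.000; Outer: 41226665.000; East: 34698600.000; Upper: 281277200.000; West: 177693533.000; North: 5486125.000; Mid: 29526440.000.
Minimum at North.

North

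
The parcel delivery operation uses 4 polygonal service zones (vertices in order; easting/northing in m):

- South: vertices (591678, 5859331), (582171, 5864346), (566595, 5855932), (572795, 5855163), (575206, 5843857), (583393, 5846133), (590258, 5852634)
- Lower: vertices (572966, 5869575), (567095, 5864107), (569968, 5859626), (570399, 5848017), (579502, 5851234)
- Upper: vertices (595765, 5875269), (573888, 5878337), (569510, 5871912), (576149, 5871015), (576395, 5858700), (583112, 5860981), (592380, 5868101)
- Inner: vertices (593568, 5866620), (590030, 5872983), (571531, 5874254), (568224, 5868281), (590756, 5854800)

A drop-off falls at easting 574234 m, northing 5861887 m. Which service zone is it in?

Cast a ray rightward from (574234, 5861887). For each polygon, the edges (by vertex number in listed order) whose endpoints lie on opposite sides of northing = 5861887, where each meets that height, and whether that is right or left of the point:
South: 1–2 at easting≈586832.6 (right), 2–3 at easting≈577618.9 (right) → 2 crossings.
Lower: 2–3 at easting≈568518.4 (left), 5–1 at easting≈575705.7 (right) → 1 crossing.
Upper: 4–5 at easting≈576331.3 (right), 6–7 at easting≈584291.3 (right) → 2 crossings.
Inner: 4–5 at easting≈578910.9 (right), 5–1 at easting≈592442.0 (right) → 2 crossings.
Only Lower has an odd count, so the point is inside Lower.

Lower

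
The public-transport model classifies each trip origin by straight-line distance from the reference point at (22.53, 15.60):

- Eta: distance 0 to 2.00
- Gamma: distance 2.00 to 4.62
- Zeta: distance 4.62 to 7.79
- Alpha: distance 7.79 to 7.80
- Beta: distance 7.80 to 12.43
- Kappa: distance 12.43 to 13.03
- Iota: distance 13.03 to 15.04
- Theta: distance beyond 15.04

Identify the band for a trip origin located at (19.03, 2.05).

Iota

Distance = √((19.03−22.53)² + (2.05−15.60)²) = √(12.250 + 183.603) = 13.995.
13.03 ≤ 13.995 < 15.04 → Iota.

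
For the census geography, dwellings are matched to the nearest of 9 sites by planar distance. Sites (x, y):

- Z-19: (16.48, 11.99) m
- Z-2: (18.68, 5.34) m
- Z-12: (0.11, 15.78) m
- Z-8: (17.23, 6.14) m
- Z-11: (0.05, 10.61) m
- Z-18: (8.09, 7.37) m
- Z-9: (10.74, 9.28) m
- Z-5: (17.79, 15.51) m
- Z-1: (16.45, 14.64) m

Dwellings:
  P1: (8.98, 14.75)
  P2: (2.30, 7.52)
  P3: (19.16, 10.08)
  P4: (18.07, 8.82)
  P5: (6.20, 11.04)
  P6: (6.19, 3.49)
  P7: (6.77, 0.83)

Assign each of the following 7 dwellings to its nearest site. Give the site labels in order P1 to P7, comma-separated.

P1 → Z-9 (d²=33.02)
P2 → Z-11 (d²=14.61)
P3 → Z-19 (d²=10.83)
P4 → Z-8 (d²=7.89)
P5 → Z-18 (d²=17.04)
P6 → Z-18 (d²=18.66)
P7 → Z-18 (d²=44.51)

Z-9, Z-11, Z-19, Z-8, Z-18, Z-18, Z-18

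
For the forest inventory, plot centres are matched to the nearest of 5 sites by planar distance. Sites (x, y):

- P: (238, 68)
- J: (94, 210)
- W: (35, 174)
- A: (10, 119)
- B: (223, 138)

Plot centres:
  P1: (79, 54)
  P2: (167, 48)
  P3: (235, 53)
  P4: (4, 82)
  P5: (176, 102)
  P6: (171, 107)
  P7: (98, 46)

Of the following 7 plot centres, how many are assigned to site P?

P1 → A
P2 → P
P3 → P
P4 → A
P5 → B
P6 → B
P7 → A
2 of the 7 go to P.

2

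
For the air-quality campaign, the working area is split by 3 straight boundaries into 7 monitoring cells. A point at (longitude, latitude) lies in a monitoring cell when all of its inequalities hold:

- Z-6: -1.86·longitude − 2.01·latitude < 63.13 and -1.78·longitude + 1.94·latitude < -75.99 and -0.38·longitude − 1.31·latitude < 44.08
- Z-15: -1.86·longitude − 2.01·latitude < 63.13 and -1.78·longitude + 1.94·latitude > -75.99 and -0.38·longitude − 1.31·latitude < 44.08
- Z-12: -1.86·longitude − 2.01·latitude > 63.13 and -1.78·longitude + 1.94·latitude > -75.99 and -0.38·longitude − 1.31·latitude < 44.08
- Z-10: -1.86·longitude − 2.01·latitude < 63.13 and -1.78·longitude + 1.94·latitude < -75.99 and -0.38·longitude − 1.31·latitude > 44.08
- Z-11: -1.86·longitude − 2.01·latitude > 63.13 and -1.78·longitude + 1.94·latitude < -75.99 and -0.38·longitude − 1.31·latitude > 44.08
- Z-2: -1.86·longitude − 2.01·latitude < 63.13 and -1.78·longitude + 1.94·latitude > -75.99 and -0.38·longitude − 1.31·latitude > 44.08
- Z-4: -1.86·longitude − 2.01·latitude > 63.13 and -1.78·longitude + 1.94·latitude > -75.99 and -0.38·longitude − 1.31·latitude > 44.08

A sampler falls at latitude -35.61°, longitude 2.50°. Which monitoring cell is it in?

-1.86·2.50 − 2.01·-35.61 = 66.926, which is > 63.13
-1.78·2.50 + 1.94·-35.61 = -73.533, which is > -75.99
-0.38·2.50 − 1.31·-35.61 = 45.699, which is > 44.08
This sign pattern matches Z-4.

Z-4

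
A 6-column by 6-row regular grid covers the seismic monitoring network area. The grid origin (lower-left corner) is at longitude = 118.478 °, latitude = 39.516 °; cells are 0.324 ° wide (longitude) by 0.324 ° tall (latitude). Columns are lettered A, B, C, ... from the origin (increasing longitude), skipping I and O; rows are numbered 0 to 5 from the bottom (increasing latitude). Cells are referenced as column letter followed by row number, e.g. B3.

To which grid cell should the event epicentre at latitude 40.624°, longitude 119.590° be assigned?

D3

Column index: ⌊(119.590 − 118.478) / 0.324⌋ = ⌊3.432⌋ = 3 → column D
Row offset from origin: ⌊(40.624 − 39.516) / 0.324⌋ = ⌊3.420⌋ = 3 → row 3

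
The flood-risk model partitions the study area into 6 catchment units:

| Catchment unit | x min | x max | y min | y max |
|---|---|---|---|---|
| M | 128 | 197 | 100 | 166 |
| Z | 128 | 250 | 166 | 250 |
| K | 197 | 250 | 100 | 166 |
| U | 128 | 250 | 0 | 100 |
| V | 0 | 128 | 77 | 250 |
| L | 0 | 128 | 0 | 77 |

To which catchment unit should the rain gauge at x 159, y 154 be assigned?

The point has x = 159 and y = 154.
Only M satisfies 128 ≤ x ≤ 197 and 100 ≤ y ≤ 166.

M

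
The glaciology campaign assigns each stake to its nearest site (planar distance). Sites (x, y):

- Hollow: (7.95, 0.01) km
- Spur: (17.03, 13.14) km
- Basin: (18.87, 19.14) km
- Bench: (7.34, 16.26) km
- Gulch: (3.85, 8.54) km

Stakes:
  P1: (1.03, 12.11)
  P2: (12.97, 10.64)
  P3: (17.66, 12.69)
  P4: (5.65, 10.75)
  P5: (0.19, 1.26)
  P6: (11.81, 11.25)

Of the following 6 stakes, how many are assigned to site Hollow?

1

P1 → Gulch
P2 → Spur
P3 → Spur
P4 → Gulch
P5 → Hollow
P6 → Spur
1 of the 6 goes to Hollow.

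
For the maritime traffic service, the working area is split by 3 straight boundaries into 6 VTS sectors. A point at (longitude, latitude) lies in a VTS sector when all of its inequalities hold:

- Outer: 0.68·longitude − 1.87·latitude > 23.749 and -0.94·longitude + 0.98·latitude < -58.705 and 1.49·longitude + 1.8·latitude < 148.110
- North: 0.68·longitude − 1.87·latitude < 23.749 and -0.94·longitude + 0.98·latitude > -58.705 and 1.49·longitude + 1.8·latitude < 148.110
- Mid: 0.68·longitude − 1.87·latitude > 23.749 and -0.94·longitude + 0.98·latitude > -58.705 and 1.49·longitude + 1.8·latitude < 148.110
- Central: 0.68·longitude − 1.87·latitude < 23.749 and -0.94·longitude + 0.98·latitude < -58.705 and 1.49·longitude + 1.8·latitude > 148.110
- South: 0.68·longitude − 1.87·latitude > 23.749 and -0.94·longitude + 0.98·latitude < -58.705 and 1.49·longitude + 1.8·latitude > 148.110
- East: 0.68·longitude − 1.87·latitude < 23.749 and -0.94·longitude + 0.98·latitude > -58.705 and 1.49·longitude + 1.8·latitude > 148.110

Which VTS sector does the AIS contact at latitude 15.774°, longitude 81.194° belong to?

0.68·81.194 − 1.87·15.774 = 25.715, which is > 23.749
-0.94·81.194 + 0.98·15.774 = -60.864, which is < -58.705
1.49·81.194 + 1.8·15.774 = 149.372, which is > 148.110
This sign pattern matches South.

South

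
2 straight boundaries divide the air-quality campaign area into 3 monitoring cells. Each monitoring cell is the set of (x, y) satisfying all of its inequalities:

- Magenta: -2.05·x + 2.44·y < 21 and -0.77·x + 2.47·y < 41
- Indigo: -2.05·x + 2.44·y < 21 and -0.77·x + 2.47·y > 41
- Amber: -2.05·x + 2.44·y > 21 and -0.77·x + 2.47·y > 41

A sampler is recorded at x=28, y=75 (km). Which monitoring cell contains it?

Amber

-2.05·28 + 2.44·75 = 125.600, which is > 21
-0.77·28 + 2.47·75 = 163.690, which is > 41
This sign pattern matches Amber.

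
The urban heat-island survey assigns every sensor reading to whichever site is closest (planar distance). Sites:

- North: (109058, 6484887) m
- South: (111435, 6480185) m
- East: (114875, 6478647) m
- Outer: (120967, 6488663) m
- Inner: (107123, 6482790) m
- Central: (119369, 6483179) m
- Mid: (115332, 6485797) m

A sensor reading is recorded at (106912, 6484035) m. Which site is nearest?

Inner

Squared distances to each site:
North: 5331220.000; South: 35280029.000; East: 92439913.000; Outer: 218961409.000; Inner: 1594546.000; Central: 155909585.000; Mid: 74001044.000.
Minimum at Inner.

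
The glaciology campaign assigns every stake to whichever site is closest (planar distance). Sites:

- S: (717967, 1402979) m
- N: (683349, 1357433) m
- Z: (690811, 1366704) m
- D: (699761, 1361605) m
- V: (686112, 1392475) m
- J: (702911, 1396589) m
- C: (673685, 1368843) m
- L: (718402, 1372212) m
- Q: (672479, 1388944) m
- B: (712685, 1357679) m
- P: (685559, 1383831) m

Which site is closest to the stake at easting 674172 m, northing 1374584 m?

C

Squared distances to each site:
S: 2724278050.000; N: 378374130.000; Z: 338950721.000; D: 823251362.000; V: 462651481.000; J: 1310150146.000; C: 33196250.000; L: 1961919284.000; Q: 209075849.000; B: 1769030194.000; P: 215170778.000.
Minimum at C.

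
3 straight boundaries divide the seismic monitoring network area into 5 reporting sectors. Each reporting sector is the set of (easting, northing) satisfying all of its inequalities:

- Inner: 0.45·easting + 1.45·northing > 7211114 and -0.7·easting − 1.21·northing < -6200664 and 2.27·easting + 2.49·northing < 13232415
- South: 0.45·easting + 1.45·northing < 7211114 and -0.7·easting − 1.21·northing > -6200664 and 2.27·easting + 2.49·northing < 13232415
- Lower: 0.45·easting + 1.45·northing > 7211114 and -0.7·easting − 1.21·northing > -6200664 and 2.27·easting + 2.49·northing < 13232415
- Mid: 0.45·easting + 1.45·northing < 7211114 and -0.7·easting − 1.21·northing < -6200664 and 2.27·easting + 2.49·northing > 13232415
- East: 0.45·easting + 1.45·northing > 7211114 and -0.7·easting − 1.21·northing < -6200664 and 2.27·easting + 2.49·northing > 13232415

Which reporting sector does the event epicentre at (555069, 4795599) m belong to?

South

0.45·555069 + 1.45·4795599 = 7203399.600, which is < 7211114
-0.7·555069 − 1.21·4795599 = -6191223.090, which is > -6200664
2.27·555069 + 2.49·4795599 = 13201048.140, which is < 13232415
This sign pattern matches South.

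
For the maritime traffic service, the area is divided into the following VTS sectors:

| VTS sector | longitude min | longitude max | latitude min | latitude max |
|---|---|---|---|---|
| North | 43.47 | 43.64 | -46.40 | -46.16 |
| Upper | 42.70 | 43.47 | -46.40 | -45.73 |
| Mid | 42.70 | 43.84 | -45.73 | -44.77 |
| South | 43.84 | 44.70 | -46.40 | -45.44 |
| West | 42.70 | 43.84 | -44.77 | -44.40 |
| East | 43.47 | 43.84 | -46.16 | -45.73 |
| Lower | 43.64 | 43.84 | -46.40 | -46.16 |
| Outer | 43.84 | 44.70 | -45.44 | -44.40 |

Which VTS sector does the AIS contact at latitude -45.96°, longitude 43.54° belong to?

The point has longitude = 43.54 and latitude = -45.96.
Only East satisfies 43.47 ≤ longitude ≤ 43.84 and -46.16 ≤ latitude ≤ -45.73.

East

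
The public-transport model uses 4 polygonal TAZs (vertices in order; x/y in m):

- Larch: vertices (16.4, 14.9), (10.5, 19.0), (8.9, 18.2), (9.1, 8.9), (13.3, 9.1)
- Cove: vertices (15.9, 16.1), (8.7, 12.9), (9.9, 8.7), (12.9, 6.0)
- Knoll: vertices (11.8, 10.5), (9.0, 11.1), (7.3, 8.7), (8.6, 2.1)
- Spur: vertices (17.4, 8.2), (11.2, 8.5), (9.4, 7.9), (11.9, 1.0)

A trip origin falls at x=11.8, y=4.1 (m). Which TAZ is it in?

Spur

Cast a ray rightward from (11.8, 4.1). For each polygon, the edges (by vertex number in listed order) whose endpoints lie on opposite sides of y = 4.1, where each meets that height, and whether that is right or left of the point:
Larch: no edge straddles that height → 0 crossings.
Cove: no edge straddles that height → 0 crossings.
Knoll: 3–4 at x≈8.21 (left), 4–1 at x≈9.36 (left) → 0 crossings.
Spur: 3–4 at x≈10.78 (left), 4–1 at x≈14.27 (right) → 1 crossing.
Only Spur has an odd count, so the point is inside Spur.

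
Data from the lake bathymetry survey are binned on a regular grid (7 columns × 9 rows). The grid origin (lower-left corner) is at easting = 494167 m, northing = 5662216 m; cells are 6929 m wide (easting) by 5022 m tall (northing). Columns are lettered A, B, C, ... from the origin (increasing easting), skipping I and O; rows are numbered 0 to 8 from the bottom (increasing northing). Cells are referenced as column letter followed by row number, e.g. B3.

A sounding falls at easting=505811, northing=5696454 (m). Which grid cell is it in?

Column index: ⌊(505811 − 494167) / 6929⌋ = ⌊1.680⌋ = 1 → column B
Row offset from origin: ⌊(5696454 − 5662216) / 5022⌋ = ⌊6.818⌋ = 6 → row 6

B6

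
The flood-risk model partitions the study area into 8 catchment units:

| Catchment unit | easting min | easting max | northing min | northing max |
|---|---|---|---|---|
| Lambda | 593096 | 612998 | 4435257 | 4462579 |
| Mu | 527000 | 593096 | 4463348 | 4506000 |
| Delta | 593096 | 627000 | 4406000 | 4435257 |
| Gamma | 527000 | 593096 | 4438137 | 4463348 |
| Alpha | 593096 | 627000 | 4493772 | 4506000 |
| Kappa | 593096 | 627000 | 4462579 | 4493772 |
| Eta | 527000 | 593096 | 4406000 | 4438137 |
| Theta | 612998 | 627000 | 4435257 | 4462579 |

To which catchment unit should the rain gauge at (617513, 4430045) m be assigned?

Delta

The point has easting = 617513 and northing = 4430045.
Only Delta satisfies 593096 ≤ easting ≤ 627000 and 4406000 ≤ northing ≤ 4435257.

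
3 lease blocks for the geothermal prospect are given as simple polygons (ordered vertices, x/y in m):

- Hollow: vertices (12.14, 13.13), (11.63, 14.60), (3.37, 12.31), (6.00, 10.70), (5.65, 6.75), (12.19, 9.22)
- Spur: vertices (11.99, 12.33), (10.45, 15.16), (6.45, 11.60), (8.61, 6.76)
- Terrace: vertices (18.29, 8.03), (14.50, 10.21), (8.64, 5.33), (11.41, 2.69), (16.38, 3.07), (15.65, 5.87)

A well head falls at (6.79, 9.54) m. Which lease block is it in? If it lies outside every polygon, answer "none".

Hollow

Cast a ray rightward from (6.79, 9.54). For each polygon, the edges (by vertex number in listed order) whose endpoints lie on opposite sides of y = 9.54, where each meets that height, and whether that is right or left of the point:
Hollow: 4–5 at x≈5.897 (left), 6–1 at x≈12.186 (right) → 1 crossing.
Spur: 3–4 at x≈7.369 (right), 4–1 at x≈10.297 (right) → 2 crossings.
Terrace: 1–2 at x≈15.665 (right), 2–3 at x≈13.695 (right) → 2 crossings.
Only Hollow has an odd count, so the point is inside Hollow.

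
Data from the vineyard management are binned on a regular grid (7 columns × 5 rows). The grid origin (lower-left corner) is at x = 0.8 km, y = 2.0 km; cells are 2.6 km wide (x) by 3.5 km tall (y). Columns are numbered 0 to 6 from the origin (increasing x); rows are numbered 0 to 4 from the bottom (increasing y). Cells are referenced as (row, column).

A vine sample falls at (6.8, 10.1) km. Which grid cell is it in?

Column index: ⌊(6.8 − 0.8) / 2.6⌋ = ⌊2.308⌋ = 2
Row offset from origin: ⌊(10.1 − 2.0) / 3.5⌋ = ⌊2.314⌋ = 2 → row 2

(2, 2)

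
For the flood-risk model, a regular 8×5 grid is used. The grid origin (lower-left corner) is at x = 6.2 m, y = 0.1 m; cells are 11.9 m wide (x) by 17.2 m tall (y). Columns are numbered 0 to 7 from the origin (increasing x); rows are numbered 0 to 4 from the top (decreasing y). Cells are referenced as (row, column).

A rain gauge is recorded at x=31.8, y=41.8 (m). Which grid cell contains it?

(2, 2)

Column index: ⌊(31.8 − 6.2) / 11.9⌋ = ⌊2.151⌋ = 2
Row offset from origin: ⌊(41.8 − 0.1) / 17.2⌋ = ⌊2.424⌋ = 2 → row 2 (counted from top)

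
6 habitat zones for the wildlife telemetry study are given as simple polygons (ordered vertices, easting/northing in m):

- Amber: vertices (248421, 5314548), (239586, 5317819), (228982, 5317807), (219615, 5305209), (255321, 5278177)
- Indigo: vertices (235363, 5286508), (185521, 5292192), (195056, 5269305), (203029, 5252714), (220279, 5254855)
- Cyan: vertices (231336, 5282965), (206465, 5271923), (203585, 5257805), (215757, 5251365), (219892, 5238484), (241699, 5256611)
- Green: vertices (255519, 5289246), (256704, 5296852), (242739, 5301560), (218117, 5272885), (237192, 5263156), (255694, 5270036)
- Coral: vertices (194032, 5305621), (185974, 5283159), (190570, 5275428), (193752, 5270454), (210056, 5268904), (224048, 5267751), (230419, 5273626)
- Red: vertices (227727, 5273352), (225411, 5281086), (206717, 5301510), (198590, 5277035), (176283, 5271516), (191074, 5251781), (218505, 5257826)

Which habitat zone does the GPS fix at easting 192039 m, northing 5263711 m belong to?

Cast a ray rightward from (192039, 5263711). For each polygon, the edges (by vertex number in listed order) whose endpoints lie on opposite sides of northing = 5263711, where each meets that height, and whether that is right or left of the point:
Amber: no edge straddles that height → 0 crossings.
Indigo: 3–4 at easting≈197744.3 (right), 5–1 at easting≈224499.3 (right) → 2 crossings.
Cyan: 2–3 at easting≈204789.8 (right), 6–1 at easting≈238907.1 (right) → 2 crossings.
Green: 4–5 at easting≈236103.8 (right), 5–6 at easting≈238684.5 (right) → 2 crossings.
Coral: no edge straddles that height → 0 crossings.
Red: 5–6 at easting≈182132.7 (left), 7–1 at easting≈222000.5 (right) → 1 crossing.
Only Red has an odd count, so the point is inside Red.

Red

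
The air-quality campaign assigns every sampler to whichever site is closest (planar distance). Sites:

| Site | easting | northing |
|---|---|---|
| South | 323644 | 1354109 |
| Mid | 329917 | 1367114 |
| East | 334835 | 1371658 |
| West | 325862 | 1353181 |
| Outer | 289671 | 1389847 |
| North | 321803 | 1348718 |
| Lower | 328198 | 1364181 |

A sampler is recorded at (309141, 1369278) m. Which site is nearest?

Squared distances to each site:
South: 440435570.000; Mid: 436325072.000; East: 665846036.000; West: 538705250.000; Outer: 802164661.000; North: 583039844.000; Lower: 389148658.000.
Minimum at Lower.

Lower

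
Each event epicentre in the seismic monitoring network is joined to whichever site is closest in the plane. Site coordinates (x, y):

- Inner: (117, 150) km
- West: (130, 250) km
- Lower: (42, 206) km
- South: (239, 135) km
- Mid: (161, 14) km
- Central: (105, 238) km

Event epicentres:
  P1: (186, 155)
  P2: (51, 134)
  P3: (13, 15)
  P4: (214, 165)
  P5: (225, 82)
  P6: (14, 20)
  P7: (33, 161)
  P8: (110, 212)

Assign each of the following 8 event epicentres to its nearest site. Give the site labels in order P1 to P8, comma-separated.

P1 → South (d²=3209.00)
P2 → Inner (d²=4612.00)
P3 → Mid (d²=21905.00)
P4 → South (d²=1525.00)
P5 → South (d²=3005.00)
P6 → Mid (d²=21645.00)
P7 → Lower (d²=2106.00)
P8 → Central (d²=701.00)

South, Inner, Mid, South, South, Mid, Lower, Central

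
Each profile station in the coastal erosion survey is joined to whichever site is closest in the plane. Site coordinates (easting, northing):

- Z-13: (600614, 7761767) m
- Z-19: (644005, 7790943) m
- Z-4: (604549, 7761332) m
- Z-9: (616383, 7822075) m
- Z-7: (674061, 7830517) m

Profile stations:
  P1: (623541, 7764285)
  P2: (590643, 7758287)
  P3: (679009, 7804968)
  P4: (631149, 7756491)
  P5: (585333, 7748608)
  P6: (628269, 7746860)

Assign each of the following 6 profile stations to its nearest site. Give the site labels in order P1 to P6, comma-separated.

P1 → Z-4 (d²=369416273.00)
P2 → Z-13 (d²=111531241.00)
P3 → Z-7 (d²=677234105.00)
P4 → Z-4 (d²=730995281.00)
P5 → Z-13 (d²=406668242.00)
P6 → Z-4 (d²=772077184.00)

Z-4, Z-13, Z-7, Z-4, Z-13, Z-4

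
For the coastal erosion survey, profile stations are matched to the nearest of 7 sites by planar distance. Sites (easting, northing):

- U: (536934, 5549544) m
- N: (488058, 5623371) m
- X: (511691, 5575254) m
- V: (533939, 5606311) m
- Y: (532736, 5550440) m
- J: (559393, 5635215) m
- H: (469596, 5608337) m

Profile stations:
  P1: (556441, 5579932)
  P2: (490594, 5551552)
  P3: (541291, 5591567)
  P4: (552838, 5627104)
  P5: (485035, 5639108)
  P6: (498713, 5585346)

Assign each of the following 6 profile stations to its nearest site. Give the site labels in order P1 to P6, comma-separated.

P1 → V (d²=1202191645.00)
P2 → X (d²=1006868213.00)
P3 → V (d²=271437440.00)
P4 → J (d²=108756346.00)
P5 → N (d²=256791698.00)
P6 → X (d²=270276948.00)

V, X, V, J, N, X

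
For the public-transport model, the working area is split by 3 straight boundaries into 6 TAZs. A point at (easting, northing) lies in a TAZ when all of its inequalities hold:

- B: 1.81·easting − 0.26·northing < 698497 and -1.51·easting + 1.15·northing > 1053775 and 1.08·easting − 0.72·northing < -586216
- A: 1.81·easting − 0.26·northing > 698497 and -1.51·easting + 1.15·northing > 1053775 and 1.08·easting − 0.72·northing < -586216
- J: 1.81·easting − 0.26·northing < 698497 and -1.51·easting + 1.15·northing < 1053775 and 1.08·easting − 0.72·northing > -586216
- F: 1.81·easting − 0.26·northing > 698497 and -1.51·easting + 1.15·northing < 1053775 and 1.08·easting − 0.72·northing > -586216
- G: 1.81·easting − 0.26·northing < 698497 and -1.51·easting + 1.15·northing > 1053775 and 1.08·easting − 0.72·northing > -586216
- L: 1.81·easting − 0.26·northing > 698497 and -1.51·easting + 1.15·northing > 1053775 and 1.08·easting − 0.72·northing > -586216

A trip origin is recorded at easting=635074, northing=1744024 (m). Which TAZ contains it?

J

1.81·635074 − 0.26·1744024 = 696037.700, which is < 698497
-1.51·635074 + 1.15·1744024 = 1046665.860, which is < 1053775
1.08·635074 − 0.72·1744024 = -569817.360, which is > -586216
This sign pattern matches J.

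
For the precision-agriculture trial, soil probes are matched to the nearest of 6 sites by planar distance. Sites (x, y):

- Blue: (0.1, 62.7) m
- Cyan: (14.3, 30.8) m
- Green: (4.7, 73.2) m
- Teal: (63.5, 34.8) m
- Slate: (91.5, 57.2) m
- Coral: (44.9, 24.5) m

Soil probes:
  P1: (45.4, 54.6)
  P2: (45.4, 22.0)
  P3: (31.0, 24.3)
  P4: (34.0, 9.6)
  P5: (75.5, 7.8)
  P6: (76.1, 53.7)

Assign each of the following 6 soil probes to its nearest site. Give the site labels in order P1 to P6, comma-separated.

P1 → Teal (d²=719.65)
P2 → Coral (d²=6.50)
P3 → Coral (d²=193.25)
P4 → Coral (d²=340.82)
P5 → Teal (d²=873.00)
P6 → Slate (d²=249.41)

Teal, Coral, Coral, Coral, Teal, Slate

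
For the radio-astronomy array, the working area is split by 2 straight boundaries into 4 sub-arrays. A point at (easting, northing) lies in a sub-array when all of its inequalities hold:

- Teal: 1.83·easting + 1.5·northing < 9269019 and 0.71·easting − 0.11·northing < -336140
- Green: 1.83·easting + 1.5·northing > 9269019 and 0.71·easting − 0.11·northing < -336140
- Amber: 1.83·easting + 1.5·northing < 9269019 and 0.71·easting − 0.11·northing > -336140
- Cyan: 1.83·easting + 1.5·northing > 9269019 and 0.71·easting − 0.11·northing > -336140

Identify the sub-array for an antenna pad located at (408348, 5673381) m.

Amber

1.83·408348 + 1.5·5673381 = 9257348.340, which is < 9269019
0.71·408348 − 0.11·5673381 = -334144.830, which is > -336140
This sign pattern matches Amber.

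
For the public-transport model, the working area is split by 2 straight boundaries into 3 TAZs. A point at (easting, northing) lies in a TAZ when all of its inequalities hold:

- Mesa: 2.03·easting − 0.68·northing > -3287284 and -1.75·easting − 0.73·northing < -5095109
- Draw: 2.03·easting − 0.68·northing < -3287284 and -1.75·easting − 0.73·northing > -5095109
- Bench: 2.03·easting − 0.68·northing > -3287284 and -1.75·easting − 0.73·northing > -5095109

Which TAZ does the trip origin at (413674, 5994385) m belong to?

2.03·413674 − 0.68·5994385 = -3236423.580, which is > -3287284
-1.75·413674 − 0.73·5994385 = -5099830.550, which is < -5095109
This sign pattern matches Mesa.

Mesa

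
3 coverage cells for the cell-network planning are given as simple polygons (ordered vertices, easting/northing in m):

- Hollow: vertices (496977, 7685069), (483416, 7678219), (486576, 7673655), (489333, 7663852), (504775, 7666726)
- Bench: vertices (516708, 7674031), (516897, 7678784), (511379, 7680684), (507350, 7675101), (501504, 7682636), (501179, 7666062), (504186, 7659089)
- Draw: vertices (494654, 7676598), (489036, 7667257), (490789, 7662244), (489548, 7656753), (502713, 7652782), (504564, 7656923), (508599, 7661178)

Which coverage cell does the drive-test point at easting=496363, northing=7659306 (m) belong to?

Draw

Cast a ray rightward from (496363, 7659306). For each polygon, the edges (by vertex number in listed order) whose endpoints lie on opposite sides of northing = 7659306, where each meets that height, and whether that is right or left of the point:
Hollow: no edge straddles that height → 0 crossings.
Bench: 6–7 at easting≈504092.4 (right), 7–1 at easting≈504367.9 (right) → 2 crossings.
Draw: 3–4 at easting≈490125.0 (left), 6–7 at easting≈506823.8 (right) → 1 crossing.
Only Draw has an odd count, so the point is inside Draw.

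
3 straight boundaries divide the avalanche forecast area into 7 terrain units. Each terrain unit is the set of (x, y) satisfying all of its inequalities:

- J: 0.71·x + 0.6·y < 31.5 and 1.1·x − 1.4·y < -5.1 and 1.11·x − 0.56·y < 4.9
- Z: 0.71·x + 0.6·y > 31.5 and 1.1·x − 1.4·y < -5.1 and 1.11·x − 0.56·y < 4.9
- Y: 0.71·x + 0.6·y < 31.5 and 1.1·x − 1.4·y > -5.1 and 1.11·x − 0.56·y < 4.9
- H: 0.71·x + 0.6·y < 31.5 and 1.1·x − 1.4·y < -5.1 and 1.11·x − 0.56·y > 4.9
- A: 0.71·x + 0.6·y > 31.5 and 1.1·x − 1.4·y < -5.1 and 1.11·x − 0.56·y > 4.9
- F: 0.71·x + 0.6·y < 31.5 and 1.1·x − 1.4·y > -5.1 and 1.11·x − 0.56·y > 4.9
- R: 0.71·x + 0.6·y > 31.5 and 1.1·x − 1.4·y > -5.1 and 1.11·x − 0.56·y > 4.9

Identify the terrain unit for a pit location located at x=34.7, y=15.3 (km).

R

0.71·34.7 + 0.6·15.3 = 33.817, which is > 31.5
1.1·34.7 − 1.4·15.3 = 16.750, which is > -5.1
1.11·34.7 − 0.56·15.3 = 29.949, which is > 4.9
This sign pattern matches R.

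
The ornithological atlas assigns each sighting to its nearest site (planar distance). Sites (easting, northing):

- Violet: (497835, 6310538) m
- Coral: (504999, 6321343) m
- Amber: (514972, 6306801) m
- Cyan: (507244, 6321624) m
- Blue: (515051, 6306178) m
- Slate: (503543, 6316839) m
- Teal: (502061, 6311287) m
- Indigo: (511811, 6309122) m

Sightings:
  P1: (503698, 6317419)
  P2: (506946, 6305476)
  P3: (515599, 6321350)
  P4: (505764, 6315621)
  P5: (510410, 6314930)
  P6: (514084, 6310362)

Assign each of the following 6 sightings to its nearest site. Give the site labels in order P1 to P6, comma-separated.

P1 → Slate (d²=360425.00)
P2 → Indigo (d²=36961541.00)
P3 → Cyan (d²=69881101.00)
P4 → Slate (d²=6416365.00)
P5 → Indigo (d²=35695665.00)
P6 → Indigo (d²=6704129.00)

Slate, Indigo, Cyan, Slate, Indigo, Indigo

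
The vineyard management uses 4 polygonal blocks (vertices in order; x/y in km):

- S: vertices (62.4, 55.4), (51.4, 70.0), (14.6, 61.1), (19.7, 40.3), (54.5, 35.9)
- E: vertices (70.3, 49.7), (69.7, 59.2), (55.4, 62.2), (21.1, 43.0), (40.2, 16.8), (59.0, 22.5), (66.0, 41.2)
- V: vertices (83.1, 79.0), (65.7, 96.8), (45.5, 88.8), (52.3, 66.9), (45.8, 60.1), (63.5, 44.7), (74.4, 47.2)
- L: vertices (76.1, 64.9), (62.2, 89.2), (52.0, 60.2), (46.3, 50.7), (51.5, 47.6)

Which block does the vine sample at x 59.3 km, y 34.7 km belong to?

E

Cast a ray rightward from (59.3, 34.7). For each polygon, the edges (by vertex number in listed order) whose endpoints lie on opposite sides of y = 34.7, where each meets that height, and whether that is right or left of the point:
S: no edge straddles that height → 0 crossings.
E: 4–5 at x≈27.15 (left), 6–7 at x≈63.57 (right) → 1 crossing.
V: no edge straddles that height → 0 crossings.
L: no edge straddles that height → 0 crossings.
Only E has an odd count, so the point is inside E.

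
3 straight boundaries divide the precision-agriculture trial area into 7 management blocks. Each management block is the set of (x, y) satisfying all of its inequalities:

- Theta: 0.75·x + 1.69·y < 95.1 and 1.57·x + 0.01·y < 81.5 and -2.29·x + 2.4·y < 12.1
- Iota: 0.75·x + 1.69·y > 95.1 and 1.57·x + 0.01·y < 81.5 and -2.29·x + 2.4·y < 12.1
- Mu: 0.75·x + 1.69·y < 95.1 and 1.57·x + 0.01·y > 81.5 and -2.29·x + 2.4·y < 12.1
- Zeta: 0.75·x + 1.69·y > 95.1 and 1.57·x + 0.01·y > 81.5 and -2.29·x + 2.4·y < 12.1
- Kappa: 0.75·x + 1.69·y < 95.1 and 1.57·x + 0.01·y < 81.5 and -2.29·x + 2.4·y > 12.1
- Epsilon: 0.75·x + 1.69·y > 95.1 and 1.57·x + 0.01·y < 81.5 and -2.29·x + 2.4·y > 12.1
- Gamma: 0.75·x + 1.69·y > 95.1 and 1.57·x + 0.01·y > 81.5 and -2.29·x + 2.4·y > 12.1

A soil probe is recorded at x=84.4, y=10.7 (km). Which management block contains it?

Mu

0.75·84.4 + 1.69·10.7 = 81.383, which is < 95.1
1.57·84.4 + 0.01·10.7 = 132.615, which is > 81.5
-2.29·84.4 + 2.4·10.7 = -167.596, which is < 12.1
This sign pattern matches Mu.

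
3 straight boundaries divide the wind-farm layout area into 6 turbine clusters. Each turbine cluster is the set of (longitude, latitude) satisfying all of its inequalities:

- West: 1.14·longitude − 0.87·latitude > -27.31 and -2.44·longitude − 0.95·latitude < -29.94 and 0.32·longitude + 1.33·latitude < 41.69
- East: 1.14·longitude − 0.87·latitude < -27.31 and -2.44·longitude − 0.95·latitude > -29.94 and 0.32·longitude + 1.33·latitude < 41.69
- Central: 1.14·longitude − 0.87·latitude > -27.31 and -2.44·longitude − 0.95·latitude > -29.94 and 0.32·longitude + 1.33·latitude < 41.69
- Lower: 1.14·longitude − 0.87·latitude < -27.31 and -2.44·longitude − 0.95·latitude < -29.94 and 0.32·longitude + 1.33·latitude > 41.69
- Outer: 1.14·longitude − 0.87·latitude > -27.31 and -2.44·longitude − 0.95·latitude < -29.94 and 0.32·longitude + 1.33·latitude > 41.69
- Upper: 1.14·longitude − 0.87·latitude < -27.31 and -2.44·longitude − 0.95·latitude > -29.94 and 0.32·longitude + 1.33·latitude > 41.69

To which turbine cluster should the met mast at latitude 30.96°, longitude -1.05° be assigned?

East

1.14·-1.05 − 0.87·30.96 = -28.132, which is < -27.31
-2.44·-1.05 − 0.95·30.96 = -26.850, which is > -29.94
0.32·-1.05 + 1.33·30.96 = 40.841, which is < 41.69
This sign pattern matches East.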